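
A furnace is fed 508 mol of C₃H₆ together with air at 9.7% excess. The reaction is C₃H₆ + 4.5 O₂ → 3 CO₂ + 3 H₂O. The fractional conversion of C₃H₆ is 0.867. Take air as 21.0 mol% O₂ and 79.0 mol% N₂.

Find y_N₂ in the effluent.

Stoichiometric O₂ = 4.5 × 508 = 2286 mol; O₂ fed = 2286 × 1.097 = 2508 mol.
N₂ fed = 2508 × 79/21 = 9434 mol.
Fuel reacted = 0.867 × 508 → ξ = 440.4 mol.
Outlet (n = n₀ + ν ξ):
  C₃H₆: 508 − 1(440.4) = 67.56
  O₂: 2508 − 4.5(440.4) = 525.8
  N₂: 9434 (inert)
  CO₂: 0 + 3(440.4) = 1321
  H₂O: 0 + 3(440.4) = 1321
Total out = 12670 mol; y_N₂ = 9434 / 12670 = 0.7446.

0.745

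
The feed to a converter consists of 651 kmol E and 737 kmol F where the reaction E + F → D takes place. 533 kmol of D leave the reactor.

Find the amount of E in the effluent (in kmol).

For D: n = n₀ + 1ξ → 533 = 0 + 1ξ, giving ξ = 533 kmol.
Outlet amounts (n = n₀ + ν ξ):
  E: 651 − 1(533) = 118
  F: 737 − 1(533) = 204
  D: 0 + 1(533) = 533

118 kmol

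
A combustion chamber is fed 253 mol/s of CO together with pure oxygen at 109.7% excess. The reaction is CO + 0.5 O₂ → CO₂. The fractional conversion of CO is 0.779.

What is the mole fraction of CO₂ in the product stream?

Stoichiometric O₂ = 0.5 × 253 = 126.5 mol/s; O₂ fed = 126.5 × 2.097 = 265.3 mol/s.
Fuel reacted = 0.779 × 253 → ξ = 197.1 mol/s.
Outlet (n = n₀ + ν ξ):
  CO: 253 − 1(197.1) = 55.91
  O₂: 265.3 − 0.5(197.1) = 166.7
  CO₂: 0 + 1(197.1) = 197.1
Total out = 419.7 mol/s; y_CO₂ = 197.1 / 419.7 = 0.4696.

0.47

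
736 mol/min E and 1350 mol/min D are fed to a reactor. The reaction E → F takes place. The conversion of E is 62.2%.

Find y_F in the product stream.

0.219

E reacted = 0.622 × 736 = 457.8 mol/min; ν_E = −1, so ξ = 457.8/1 = 457.8 mol/min.
Outlet amounts (n = n₀ + ν ξ):
  E: 736 − 1(457.8) = 278.2
  F: 0 + 1(457.8) = 457.8
  D: 1350 (inert)
Total out = 2086 mol/min; y_F = 457.8 / 2086 = 0.2195.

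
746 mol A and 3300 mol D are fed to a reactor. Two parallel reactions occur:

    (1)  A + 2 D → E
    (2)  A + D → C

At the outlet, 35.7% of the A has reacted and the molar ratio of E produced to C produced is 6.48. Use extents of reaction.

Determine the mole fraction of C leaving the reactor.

0.01

Conversion of A: A consumed = 0.357 × 746 = 266.3 mol = 1ξ₁ + 1ξ₂.
Selectivity: 1ξ₁ / (1ξ₂) = 6.48 → ξ₁ = 6.48 ξ₂.
Substitute: (1·6.48 + 1) ξ₂ = 266.3 → ξ₂ = 35.6 mol, ξ₁ = 230.7 mol.
Outlet amounts (n = n₀ + Σ ν·ξ):
  A: 746 − 1(230.7) − 1(35.6) = 479.7
  D: 3300 − 2(230.7) − 1(35.6) = 2803
  E: 0 + 1(230.7) = 230.7
  C: 0 + 1(35.6) = 35.6
Total out = 3549 mol; y_C = 35.6 / 3549 = 0.01003.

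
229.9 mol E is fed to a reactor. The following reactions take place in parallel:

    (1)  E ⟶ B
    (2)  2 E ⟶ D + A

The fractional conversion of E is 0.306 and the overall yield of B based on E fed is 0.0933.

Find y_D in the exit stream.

Yield of B: 1ξ₁ / 229.9 = 0.0933 → ξ₁ = 21.45 mol.
Conversion of E: 1ξ₁ + 2ξ₂ = 0.306 × 229.9 = 70.35 → ξ₂ = 24.45 mol.
Outlet amounts (n = n₀ + Σ ν·ξ):
  E: 229.9 − 1(21.45) − 2(24.45) = 159.6
  B: 0 + 1(21.45) = 21.45
  D: 0 + 1(24.45) = 24.45
  A: 0 + 1(24.45) = 24.45
Total out = 229.9 mol; y_D = 24.45 / 229.9 = 0.1064.

0.106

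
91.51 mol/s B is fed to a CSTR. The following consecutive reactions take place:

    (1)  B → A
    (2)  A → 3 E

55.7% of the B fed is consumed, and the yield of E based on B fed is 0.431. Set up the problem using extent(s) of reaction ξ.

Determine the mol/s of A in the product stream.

Conversion of B: B consumed = 1ξ₁ = 0.557 × 91.51 → ξ₁ = 50.97 mol/s.
Yield of E: 3ξ₂ / 91.51 = 0.431 → ξ₂ = 13.15 mol/s.
Outlet amounts (n = n₀ + Σ ν·ξ):
  B: 91.51 − 1(50.97) = 40.54
  A: 0 + 1(50.97) − 1(13.15) = 37.82
  E: 0 + 3(13.15) = 39.44

37.8 mol/s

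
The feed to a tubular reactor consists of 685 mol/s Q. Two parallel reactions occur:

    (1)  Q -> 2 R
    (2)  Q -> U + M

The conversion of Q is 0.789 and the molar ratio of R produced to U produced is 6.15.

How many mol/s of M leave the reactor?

133 mol/s

Conversion of Q: Q consumed = 0.789 × 685 = 540.5 mol/s = 1ξ₁ + 1ξ₂.
Selectivity: 2ξ₁ / (1ξ₂) = 6.15 → ξ₁ = 3.075 ξ₂.
Substitute: (1·3.075 + 1) ξ₂ = 540.5 → ξ₂ = 132.6 mol/s, ξ₁ = 407.8 mol/s.
Outlet amounts (n = n₀ + Σ ν·ξ):
  Q: 685 − 1(407.8) − 1(132.6) = 144.5
  R: 0 + 2(407.8) = 815.7
  U: 0 + 1(132.6) = 132.6
  M: 0 + 1(132.6) = 132.6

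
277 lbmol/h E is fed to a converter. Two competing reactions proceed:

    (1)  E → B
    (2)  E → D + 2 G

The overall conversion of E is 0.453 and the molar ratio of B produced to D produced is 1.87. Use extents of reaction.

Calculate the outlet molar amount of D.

Conversion of E: E consumed = 0.453 × 277 = 125.5 lbmol/h = 1ξ₁ + 1ξ₂.
Selectivity: 1ξ₁ / (1ξ₂) = 1.87 → ξ₁ = 1.87 ξ₂.
Substitute: (1·1.87 + 1) ξ₂ = 125.5 → ξ₂ = 43.72 lbmol/h, ξ₁ = 81.76 lbmol/h.
Outlet amounts (n = n₀ + Σ ν·ξ):
  E: 277 − 1(81.76) − 1(43.72) = 151.5
  B: 0 + 1(81.76) = 81.76
  D: 0 + 1(43.72) = 43.72
  G: 0 + 2(43.72) = 87.44

43.7 lbmol/h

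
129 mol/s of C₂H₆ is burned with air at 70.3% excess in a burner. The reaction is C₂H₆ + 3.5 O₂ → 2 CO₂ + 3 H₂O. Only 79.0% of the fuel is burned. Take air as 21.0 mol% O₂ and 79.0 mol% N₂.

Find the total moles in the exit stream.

Stoichiometric O₂ = 3.5 × 129 = 451.5 mol/s; O₂ fed = 451.5 × 1.703 = 768.9 mol/s.
N₂ fed = 768.9 × 79/21 = 2893 mol/s.
Fuel reacted = 0.79 × 129 → ξ = 101.9 mol/s.
Outlet (n = n₀ + ν ξ):
  C₂H₆: 129 − 1(101.9) = 27.09
  O₂: 768.9 − 3.5(101.9) = 412.2
  N₂: 2893 (inert)
  CO₂: 0 + 2(101.9) = 203.8
  H₂O: 0 + 3(101.9) = 305.7
Total out = 27.09 + 412.2 + 2893 + 203.8 + 305.7 = 3841 mol/s.

3840 mol/s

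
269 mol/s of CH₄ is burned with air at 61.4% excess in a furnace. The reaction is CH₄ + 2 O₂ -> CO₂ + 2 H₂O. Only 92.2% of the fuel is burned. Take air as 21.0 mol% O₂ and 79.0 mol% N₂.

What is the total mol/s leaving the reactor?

4400 mol/s

Stoichiometric O₂ = 2 × 269 = 538 mol/s; O₂ fed = 538 × 1.614 = 868.3 mol/s.
N₂ fed = 868.3 × 79/21 = 3267 mol/s.
Fuel reacted = 0.922 × 269 → ξ = 248 mol/s.
Outlet (n = n₀ + ν ξ):
  CH₄: 269 − 1(248) = 20.98
  O₂: 868.3 − 2(248) = 372.3
  N₂: 3267 (inert)
  CO₂: 0 + 1(248) = 248
  H₂O: 0 + 2(248) = 496
Total out = 20.98 + 372.3 + 3267 + 248 + 496 = 4404 mol/s.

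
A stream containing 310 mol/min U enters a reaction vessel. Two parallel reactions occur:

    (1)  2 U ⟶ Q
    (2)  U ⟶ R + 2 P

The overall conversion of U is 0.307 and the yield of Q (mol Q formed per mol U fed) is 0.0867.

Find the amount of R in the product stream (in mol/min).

41.4 mol/min

Yield of Q: 1ξ₁ / 310 = 0.0867 → ξ₁ = 26.88 mol/min.
Conversion of U: 2ξ₁ + 1ξ₂ = 0.307 × 310 = 95.17 → ξ₂ = 41.42 mol/min.
Outlet amounts (n = n₀ + Σ ν·ξ):
  U: 310 − 2(26.88) − 1(41.42) = 214.8
  Q: 0 + 1(26.88) = 26.88
  R: 0 + 1(41.42) = 41.42
  P: 0 + 2(41.42) = 82.83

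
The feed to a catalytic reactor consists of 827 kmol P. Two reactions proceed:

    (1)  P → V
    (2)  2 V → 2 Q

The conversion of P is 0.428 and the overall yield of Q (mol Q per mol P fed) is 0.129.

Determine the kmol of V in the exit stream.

Conversion of P: P consumed = 1ξ₁ = 0.428 × 827 → ξ₁ = 354 kmol.
Yield of Q: 2ξ₂ / 827 = 0.129 → ξ₂ = 53.34 kmol.
Outlet amounts (n = n₀ + Σ ν·ξ):
  P: 827 − 1(354) = 473
  V: 0 + 1(354) − 2(53.34) = 247.3
  Q: 0 + 2(53.34) = 106.7

247 kmol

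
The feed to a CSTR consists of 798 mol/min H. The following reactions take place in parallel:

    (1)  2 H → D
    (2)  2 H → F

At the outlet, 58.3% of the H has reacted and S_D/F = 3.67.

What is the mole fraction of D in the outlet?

Conversion of H: H consumed = 0.583 × 798 = 465.2 mol/min = 2ξ₁ + 2ξ₂.
Selectivity: 1ξ₁ / (1ξ₂) = 3.67 → ξ₁ = 3.67 ξ₂.
Substitute: (2·3.67 + 2) ξ₂ = 465.2 → ξ₂ = 49.81 mol/min, ξ₁ = 182.8 mol/min.
Outlet amounts (n = n₀ + Σ ν·ξ):
  H: 798 − 2(182.8) − 2(49.81) = 332.8
  D: 0 + 1(182.8) = 182.8
  F: 0 + 1(49.81) = 49.81
Total out = 565.4 mol/min; y_D = 182.8 / 565.4 = 0.3233.

0.323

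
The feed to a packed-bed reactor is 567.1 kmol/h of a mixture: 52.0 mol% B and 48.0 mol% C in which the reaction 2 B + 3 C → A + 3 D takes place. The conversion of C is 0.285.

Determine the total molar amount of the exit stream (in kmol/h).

C reacted = 0.285 × 272.2 = 77.58 kmol/h; ν_C = −3, so ξ = 77.58/3 = 25.86 kmol/h.
Outlet amounts (n = n₀ + ν ξ):
  B: 294.9 − 2(25.86) = 243.2
  C: 272.2 − 3(25.86) = 194.6
  A: 0 + 1(25.86) = 25.86
  D: 0 + 3(25.86) = 77.58
Total out = 243.2 + 194.6 + 25.86 + 77.58 = 541.2 kmol/h.

541 kmol/h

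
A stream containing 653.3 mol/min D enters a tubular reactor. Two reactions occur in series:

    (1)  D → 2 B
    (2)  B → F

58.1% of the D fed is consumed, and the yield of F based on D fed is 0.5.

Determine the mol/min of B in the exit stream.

Conversion of D: D consumed = 1ξ₁ = 0.581 × 653.3 → ξ₁ = 379.6 mol/min.
Yield of F: 1ξ₂ / 653.3 = 0.5 → ξ₂ = 326.6 mol/min.
Outlet amounts (n = n₀ + Σ ν·ξ):
  D: 653.3 − 1(379.6) = 273.7
  B: 0 + 2(379.6) − 1(326.6) = 432.5
  F: 0 + 1(326.6) = 326.6

432 mol/min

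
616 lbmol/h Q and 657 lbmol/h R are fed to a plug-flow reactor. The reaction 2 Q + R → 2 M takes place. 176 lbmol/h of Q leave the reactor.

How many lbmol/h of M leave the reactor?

440 lbmol/h

For Q: n = n₀ − 2ξ → 176 = 616 − 2ξ, giving ξ = 220 lbmol/h.
Outlet amounts (n = n₀ + ν ξ):
  Q: 616 − 2(220) = 176
  R: 657 − 1(220) = 437
  M: 0 + 2(220) = 440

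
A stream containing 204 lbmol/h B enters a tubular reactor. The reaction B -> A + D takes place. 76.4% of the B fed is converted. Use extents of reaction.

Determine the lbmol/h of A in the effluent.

B reacted = 0.764 × 204 = 155.9 lbmol/h; ν_B = −1, so ξ = 155.9/1 = 155.9 lbmol/h.
Outlet amounts (n = n₀ + ν ξ):
  B: 204 − 1(155.9) = 48.14
  A: 0 + 1(155.9) = 155.9
  D: 0 + 1(155.9) = 155.9

156 lbmol/h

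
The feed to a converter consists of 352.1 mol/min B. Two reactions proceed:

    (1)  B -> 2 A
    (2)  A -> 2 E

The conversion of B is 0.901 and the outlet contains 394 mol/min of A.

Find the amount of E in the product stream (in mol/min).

Conversion of B: B consumed = 1ξ₁ = 0.901 × 352.1 → ξ₁ = 317.2 mol/min.
A balance: n_A = 0 + 2ξ₁ − 1ξ₂ = 394 → ξ₂ = (2·317.2 − 394)/1 = 240.5 mol/min.
Outlet amounts (n = n₀ + Σ ν·ξ):
  B: 352.1 − 1(317.2) = 34.86
  A: 0 + 2(317.2) − 1(240.5) = 394
  E: 0 + 2(240.5) = 481

481 mol/min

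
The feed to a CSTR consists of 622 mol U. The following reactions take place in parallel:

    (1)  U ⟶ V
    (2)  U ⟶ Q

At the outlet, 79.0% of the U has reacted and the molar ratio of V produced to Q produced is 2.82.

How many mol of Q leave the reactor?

129 mol

Conversion of U: U consumed = 0.79 × 622 = 491.4 mol = 1ξ₁ + 1ξ₂.
Selectivity: 1ξ₁ / (1ξ₂) = 2.82 → ξ₁ = 2.82 ξ₂.
Substitute: (1·2.82 + 1) ξ₂ = 491.4 → ξ₂ = 128.6 mol, ξ₁ = 362.7 mol.
Outlet amounts (n = n₀ + Σ ν·ξ):
  U: 622 − 1(362.7) − 1(128.6) = 130.6
  V: 0 + 1(362.7) = 362.7
  Q: 0 + 1(128.6) = 128.6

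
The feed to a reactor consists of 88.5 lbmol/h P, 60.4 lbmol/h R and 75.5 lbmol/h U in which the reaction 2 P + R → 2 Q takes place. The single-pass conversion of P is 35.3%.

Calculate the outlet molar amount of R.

P reacted = 0.353 × 88.5 = 31.24 lbmol/h; ν_P = −2, so ξ = 31.24/2 = 15.62 lbmol/h.
Outlet amounts (n = n₀ + ν ξ):
  P: 88.5 − 2(15.62) = 57.26
  R: 60.4 − 1(15.62) = 44.78
  Q: 0 + 2(15.62) = 31.24
  U: 75.5 (inert)

44.8 lbmol/h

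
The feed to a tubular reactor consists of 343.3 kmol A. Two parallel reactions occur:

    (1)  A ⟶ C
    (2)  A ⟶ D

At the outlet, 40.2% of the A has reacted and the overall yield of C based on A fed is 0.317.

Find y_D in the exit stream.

Yield of C: 1ξ₁ / 343.3 = 0.317 → ξ₁ = 108.8 kmol.
Conversion of A: 1ξ₁ + 1ξ₂ = 0.402 × 343.3 = 138 → ξ₂ = 29.18 kmol.
Outlet amounts (n = n₀ + Σ ν·ξ):
  A: 343.3 − 1(108.8) − 1(29.18) = 205.3
  C: 0 + 1(108.8) = 108.8
  D: 0 + 1(29.18) = 29.18
Total out = 343.3 kmol; y_D = 29.18 / 343.3 = 0.085.

0.085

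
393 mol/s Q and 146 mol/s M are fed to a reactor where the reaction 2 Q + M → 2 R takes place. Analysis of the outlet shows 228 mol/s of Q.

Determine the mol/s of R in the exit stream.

For Q: n = n₀ − 2ξ → 228 = 393 − 2ξ, giving ξ = 82.5 mol/s.
Outlet amounts (n = n₀ + ν ξ):
  Q: 393 − 2(82.5) = 228
  M: 146 − 1(82.5) = 63.5
  R: 0 + 2(82.5) = 165

165 mol/s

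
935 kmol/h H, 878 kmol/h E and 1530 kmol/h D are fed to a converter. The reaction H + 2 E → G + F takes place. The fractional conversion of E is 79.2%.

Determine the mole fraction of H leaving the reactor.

E reacted = 0.792 × 878 = 695.4 kmol/h; ν_E = −2, so ξ = 695.4/2 = 347.7 kmol/h.
Outlet amounts (n = n₀ + ν ξ):
  H: 935 − 1(347.7) = 587.3
  E: 878 − 2(347.7) = 182.6
  G: 0 + 1(347.7) = 347.7
  F: 0 + 1(347.7) = 347.7
  D: 1530 (inert)
Total out = 2995 kmol/h; y_H = 587.3 / 2995 = 0.1961.

0.196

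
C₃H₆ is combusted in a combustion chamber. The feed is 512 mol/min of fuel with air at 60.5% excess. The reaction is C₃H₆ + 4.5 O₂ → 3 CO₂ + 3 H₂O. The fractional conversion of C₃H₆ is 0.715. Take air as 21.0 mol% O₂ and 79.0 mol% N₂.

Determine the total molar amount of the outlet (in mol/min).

18300 mol/min

Stoichiometric O₂ = 4.5 × 512 = 2304 mol/min; O₂ fed = 2304 × 1.605 = 3698 mol/min.
N₂ fed = 3698 × 79/21 = 13910 mol/min.
Fuel reacted = 0.715 × 512 → ξ = 366.1 mol/min.
Outlet (n = n₀ + ν ξ):
  C₃H₆: 512 − 1(366.1) = 145.9
  O₂: 3698 − 4.5(366.1) = 2051
  N₂: 13910 (inert)
  CO₂: 0 + 3(366.1) = 1098
  H₂O: 0 + 3(366.1) = 1098
Total out = 145.9 + 2051 + 13910 + 1098 + 1098 = 18300 mol/min.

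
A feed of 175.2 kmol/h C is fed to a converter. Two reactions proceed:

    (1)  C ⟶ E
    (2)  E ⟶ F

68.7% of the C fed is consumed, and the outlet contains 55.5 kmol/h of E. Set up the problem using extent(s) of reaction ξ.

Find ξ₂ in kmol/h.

Conversion of C: C consumed = 1ξ₁ = 0.687 × 175.2 → ξ₁ = 120.4 kmol/h.
E balance: n_E = 0 + 1ξ₁ − 1ξ₂ = 55.5 → ξ₂ = (1·120.4 − 55.5)/1 = 64.86 kmol/h.
Outlet amounts (n = n₀ + Σ ν·ξ):
  C: 175.2 − 1(120.4) = 54.84
  E: 0 + 1(120.4) − 1(64.86) = 55.5
  F: 0 + 1(64.86) = 64.86

ξ₂ = 64.9 kmol/h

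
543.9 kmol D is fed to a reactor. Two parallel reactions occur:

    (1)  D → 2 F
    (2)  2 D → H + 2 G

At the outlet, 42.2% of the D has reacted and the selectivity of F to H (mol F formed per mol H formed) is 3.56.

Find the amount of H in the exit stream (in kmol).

Conversion of D: D consumed = 0.422 × 543.9 = 229.5 kmol = 1ξ₁ + 2ξ₂.
Selectivity: 2ξ₁ / (1ξ₂) = 3.56 → ξ₁ = 1.78 ξ₂.
Substitute: (1·1.78 + 2) ξ₂ = 229.5 → ξ₂ = 60.72 kmol, ξ₁ = 108.1 kmol.
Outlet amounts (n = n₀ + Σ ν·ξ):
  D: 543.9 − 1(108.1) − 2(60.72) = 314.4
  F: 0 + 2(108.1) = 216.2
  H: 0 + 1(60.72) = 60.72
  G: 0 + 2(60.72) = 121.4

60.7 kmol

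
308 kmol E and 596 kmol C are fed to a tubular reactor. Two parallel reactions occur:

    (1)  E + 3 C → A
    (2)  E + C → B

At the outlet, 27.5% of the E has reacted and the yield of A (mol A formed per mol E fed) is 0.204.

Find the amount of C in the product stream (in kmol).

386 kmol

Yield of A: 1ξ₁ / 308 = 0.204 → ξ₁ = 62.83 kmol.
Conversion of E: 1ξ₁ + 1ξ₂ = 0.275 × 308 = 84.7 → ξ₂ = 21.87 kmol.
Outlet amounts (n = n₀ + Σ ν·ξ):
  E: 308 − 1(62.83) − 1(21.87) = 223.3
  C: 596 − 3(62.83) − 1(21.87) = 385.6
  A: 0 + 1(62.83) = 62.83
  B: 0 + 1(21.87) = 21.87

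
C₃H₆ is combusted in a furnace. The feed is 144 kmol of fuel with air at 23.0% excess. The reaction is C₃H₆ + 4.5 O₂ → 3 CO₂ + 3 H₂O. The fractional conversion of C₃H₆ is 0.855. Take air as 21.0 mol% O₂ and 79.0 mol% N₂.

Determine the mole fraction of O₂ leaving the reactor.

0.0607

Stoichiometric O₂ = 4.5 × 144 = 648 kmol; O₂ fed = 648 × 1.230 = 797 kmol.
N₂ fed = 797 × 79/21 = 2998 kmol.
Fuel reacted = 0.855 × 144 → ξ = 123.1 kmol.
Outlet (n = n₀ + ν ξ):
  C₃H₆: 144 − 1(123.1) = 20.88
  O₂: 797 − 4.5(123.1) = 243
  N₂: 2998 (inert)
  CO₂: 0 + 3(123.1) = 369.4
  H₂O: 0 + 3(123.1) = 369.4
Total out = 4001 kmol; y_O₂ = 243 / 4001 = 0.06073.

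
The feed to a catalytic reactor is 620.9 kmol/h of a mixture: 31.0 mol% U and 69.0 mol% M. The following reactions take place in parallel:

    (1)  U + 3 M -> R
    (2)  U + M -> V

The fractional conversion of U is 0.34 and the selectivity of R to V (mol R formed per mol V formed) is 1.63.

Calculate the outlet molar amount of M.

282 kmol/h

Conversion of U: U consumed = 0.34 × 192.5 = 65.44 kmol/h = 1ξ₁ + 1ξ₂.
Selectivity: 1ξ₁ / (1ξ₂) = 1.63 → ξ₁ = 1.63 ξ₂.
Substitute: (1·1.63 + 1) ξ₂ = 65.44 → ξ₂ = 24.88 kmol/h, ξ₁ = 40.56 kmol/h.
Outlet amounts (n = n₀ + Σ ν·ξ):
  U: 192.5 − 1(40.56) − 1(24.88) = 127
  M: 428.4 − 3(40.56) − 1(24.88) = 281.9
  R: 0 + 1(40.56) = 40.56
  V: 0 + 1(24.88) = 24.88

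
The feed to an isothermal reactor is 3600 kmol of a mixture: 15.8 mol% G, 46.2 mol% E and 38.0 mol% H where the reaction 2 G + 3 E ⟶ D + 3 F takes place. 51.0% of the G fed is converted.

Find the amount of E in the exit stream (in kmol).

1230 kmol

G reacted = 0.51 × 568.8 = 290.1 kmol; ν_G = −2, so ξ = 290.1/2 = 145 kmol.
Outlet amounts (n = n₀ + ν ξ):
  G: 568.8 − 2(145) = 278.7
  E: 1663 − 3(145) = 1228
  D: 0 + 1(145) = 145
  F: 0 + 3(145) = 435.1
  H: 1368 (inert)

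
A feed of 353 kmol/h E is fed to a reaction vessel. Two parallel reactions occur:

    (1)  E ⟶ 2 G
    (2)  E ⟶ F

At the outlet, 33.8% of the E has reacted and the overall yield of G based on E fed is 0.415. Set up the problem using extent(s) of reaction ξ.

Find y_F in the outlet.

0.108

Yield of G: 2ξ₁ / 353 = 0.415 → ξ₁ = 73.25 kmol/h.
Conversion of E: 1ξ₁ + 1ξ₂ = 0.338 × 353 = 119.3 → ξ₂ = 46.07 kmol/h.
Outlet amounts (n = n₀ + Σ ν·ξ):
  E: 353 − 1(73.25) − 1(46.07) = 233.7
  G: 0 + 2(73.25) = 146.5
  F: 0 + 1(46.07) = 46.07
Total out = 426.2 kmol/h; y_F = 46.07 / 426.2 = 0.1081.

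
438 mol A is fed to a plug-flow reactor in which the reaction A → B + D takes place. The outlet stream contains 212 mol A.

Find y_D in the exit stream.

For A: n = n₀ − 1ξ → 212 = 438 − 1ξ, giving ξ = 226 mol.
Outlet amounts (n = n₀ + ν ξ):
  A: 438 − 1(226) = 212
  B: 0 + 1(226) = 226
  D: 0 + 1(226) = 226
Total out = 664 mol; y_D = 226 / 664 = 0.3404.

0.34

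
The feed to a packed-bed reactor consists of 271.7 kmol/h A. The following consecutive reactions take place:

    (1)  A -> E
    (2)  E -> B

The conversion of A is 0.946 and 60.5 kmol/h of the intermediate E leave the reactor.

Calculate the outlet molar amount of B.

Conversion of A: A consumed = 1ξ₁ = 0.946 × 271.7 → ξ₁ = 257 kmol/h.
E balance: n_E = 0 + 1ξ₁ − 1ξ₂ = 60.5 → ξ₂ = (1·257 − 60.5)/1 = 196.5 kmol/h.
Outlet amounts (n = n₀ + Σ ν·ξ):
  A: 271.7 − 1(257) = 14.67
  E: 0 + 1(257) − 1(196.5) = 60.5
  B: 0 + 1(196.5) = 196.5

197 kmol/h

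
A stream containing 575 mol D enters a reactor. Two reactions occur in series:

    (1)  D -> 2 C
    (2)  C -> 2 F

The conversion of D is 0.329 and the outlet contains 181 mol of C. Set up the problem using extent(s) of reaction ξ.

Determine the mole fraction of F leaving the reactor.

Conversion of D: D consumed = 1ξ₁ = 0.329 × 575 → ξ₁ = 189.2 mol.
C balance: n_C = 0 + 2ξ₁ − 1ξ₂ = 181 → ξ₂ = (2·189.2 − 181)/1 = 197.4 mol.
Outlet amounts (n = n₀ + Σ ν·ξ):
  D: 575 − 1(189.2) = 385.8
  C: 0 + 2(189.2) − 1(197.4) = 181
  F: 0 + 2(197.4) = 394.7
Total out = 961.5 mol; y_F = 394.7 / 961.5 = 0.4105.

0.41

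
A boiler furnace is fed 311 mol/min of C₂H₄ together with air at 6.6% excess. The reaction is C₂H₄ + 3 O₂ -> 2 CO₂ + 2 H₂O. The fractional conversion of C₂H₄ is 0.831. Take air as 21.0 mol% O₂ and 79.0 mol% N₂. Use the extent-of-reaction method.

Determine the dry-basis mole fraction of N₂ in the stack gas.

0.826

Stoichiometric O₂ = 3 × 311 = 933 mol/min; O₂ fed = 933 × 1.066 = 994.6 mol/min.
N₂ fed = 994.6 × 79/21 = 3742 mol/min.
Fuel reacted = 0.831 × 311 → ξ = 258.4 mol/min.
Outlet (n = n₀ + ν ξ):
  C₂H₄: 311 − 1(258.4) = 52.56
  O₂: 994.6 − 3(258.4) = 219.3
  N₂: 3742 (inert)
  CO₂: 0 + 2(258.4) = 516.9
  H₂O: 0 + 2(258.4) = 516.9
Dry total = 4530 mol/min; y_N₂ (dry) = 3742 / 4530 = 0.8259.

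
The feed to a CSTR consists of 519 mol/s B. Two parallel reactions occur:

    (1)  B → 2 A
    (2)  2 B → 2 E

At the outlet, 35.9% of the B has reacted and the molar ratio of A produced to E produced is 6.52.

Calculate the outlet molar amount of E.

Conversion of B: B consumed = 0.359 × 519 = 186.3 mol/s = 1ξ₁ + 2ξ₂.
Selectivity: 2ξ₁ / (2ξ₂) = 6.52 → ξ₁ = 6.52 ξ₂.
Substitute: (1·6.52 + 2) ξ₂ = 186.3 → ξ₂ = 21.87 mol/s, ξ₁ = 142.6 mol/s.
Outlet amounts (n = n₀ + Σ ν·ξ):
  B: 519 − 1(142.6) − 2(21.87) = 332.7
  A: 0 + 2(142.6) = 285.2
  E: 0 + 2(21.87) = 43.74

43.7 mol/s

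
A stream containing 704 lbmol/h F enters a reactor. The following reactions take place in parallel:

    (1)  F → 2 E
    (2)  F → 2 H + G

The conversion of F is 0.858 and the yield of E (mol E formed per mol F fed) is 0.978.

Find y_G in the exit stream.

0.166

Yield of E: 2ξ₁ / 704 = 0.978 → ξ₁ = 344.3 lbmol/h.
Conversion of F: 1ξ₁ + 1ξ₂ = 0.858 × 704 = 604 → ξ₂ = 259.8 lbmol/h.
Outlet amounts (n = n₀ + Σ ν·ξ):
  F: 704 − 1(344.3) − 1(259.8) = 99.97
  E: 0 + 2(344.3) = 688.5
  H: 0 + 2(259.8) = 519.6
  G: 0 + 1(259.8) = 259.8
Total out = 1568 lbmol/h; y_G = 259.8 / 1568 = 0.1657.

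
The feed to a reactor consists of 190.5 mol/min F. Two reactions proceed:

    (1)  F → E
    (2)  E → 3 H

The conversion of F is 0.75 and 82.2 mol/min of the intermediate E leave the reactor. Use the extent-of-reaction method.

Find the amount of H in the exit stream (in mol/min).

Conversion of F: F consumed = 1ξ₁ = 0.75 × 190.5 → ξ₁ = 142.9 mol/min.
E balance: n_E = 0 + 1ξ₁ − 1ξ₂ = 82.2 → ξ₂ = (1·142.9 − 82.2)/1 = 60.67 mol/min.
Outlet amounts (n = n₀ + Σ ν·ξ):
  F: 190.5 − 1(142.9) = 47.62
  E: 0 + 1(142.9) − 1(60.67) = 82.2
  H: 0 + 3(60.67) = 182

182 mol/min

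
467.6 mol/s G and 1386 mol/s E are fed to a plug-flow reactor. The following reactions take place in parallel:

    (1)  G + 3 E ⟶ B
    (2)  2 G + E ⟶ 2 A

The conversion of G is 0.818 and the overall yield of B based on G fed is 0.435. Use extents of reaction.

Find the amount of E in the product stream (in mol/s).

686 mol/s

Yield of B: 1ξ₁ / 467.6 = 0.435 → ξ₁ = 203.4 mol/s.
Conversion of G: 1ξ₁ + 2ξ₂ = 0.818 × 467.6 = 382.5 → ξ₂ = 89.55 mol/s.
Outlet amounts (n = n₀ + Σ ν·ξ):
  G: 467.6 − 1(203.4) − 2(89.55) = 85.1
  E: 1386 − 3(203.4) − 1(89.55) = 686.2
  B: 0 + 1(203.4) = 203.4
  A: 0 + 2(89.55) = 179.1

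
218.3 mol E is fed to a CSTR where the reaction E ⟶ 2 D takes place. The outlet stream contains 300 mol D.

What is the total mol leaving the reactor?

368 mol

For D: n = n₀ + 2ξ → 300 = 0 + 2ξ, giving ξ = 150 mol.
Outlet amounts (n = n₀ + ν ξ):
  E: 218.3 − 1(150) = 68.3
  D: 0 + 2(150) = 300
Total out = 68.3 + 300 = 368.3 mol.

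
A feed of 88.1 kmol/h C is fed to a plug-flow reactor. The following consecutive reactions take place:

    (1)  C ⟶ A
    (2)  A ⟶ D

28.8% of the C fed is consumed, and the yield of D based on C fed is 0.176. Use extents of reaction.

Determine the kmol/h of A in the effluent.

9.87 kmol/h

Conversion of C: C consumed = 1ξ₁ = 0.288 × 88.1 → ξ₁ = 25.37 kmol/h.
Yield of D: 1ξ₂ / 88.1 = 0.176 → ξ₂ = 15.51 kmol/h.
Outlet amounts (n = n₀ + Σ ν·ξ):
  C: 88.1 − 1(25.37) = 62.73
  A: 0 + 1(25.37) − 1(15.51) = 9.867
  D: 0 + 1(15.51) = 15.51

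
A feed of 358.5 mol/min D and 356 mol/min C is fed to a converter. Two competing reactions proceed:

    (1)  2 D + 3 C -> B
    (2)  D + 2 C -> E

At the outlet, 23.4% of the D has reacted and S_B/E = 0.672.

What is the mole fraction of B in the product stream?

Conversion of D: D consumed = 0.234 × 358.5 = 83.89 mol/min = 2ξ₁ + 1ξ₂.
Selectivity: 1ξ₁ / (1ξ₂) = 0.672 → ξ₁ = 0.672 ξ₂.
Substitute: (2·0.672 + 1) ξ₂ = 83.89 → ξ₂ = 35.79 mol/min, ξ₁ = 24.05 mol/min.
Outlet amounts (n = n₀ + Σ ν·ξ):
  D: 358.5 − 2(24.05) − 1(35.79) = 274.6
  C: 356 − 3(24.05) − 2(35.79) = 212.3
  B: 0 + 1(24.05) = 24.05
  E: 0 + 1(35.79) = 35.79
Total out = 546.7 mol/min; y_B = 24.05 / 546.7 = 0.04399.

0.044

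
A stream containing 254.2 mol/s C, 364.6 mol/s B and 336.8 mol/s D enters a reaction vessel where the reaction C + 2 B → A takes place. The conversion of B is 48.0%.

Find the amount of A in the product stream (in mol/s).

B reacted = 0.48 × 364.6 = 175 mol/s; ν_B = −2, so ξ = 175/2 = 87.5 mol/s.
Outlet amounts (n = n₀ + ν ξ):
  C: 254.2 − 1(87.5) = 166.7
  B: 364.6 − 2(87.5) = 189.6
  A: 0 + 1(87.5) = 87.5
  D: 336.8 (inert)

87.5 mol/s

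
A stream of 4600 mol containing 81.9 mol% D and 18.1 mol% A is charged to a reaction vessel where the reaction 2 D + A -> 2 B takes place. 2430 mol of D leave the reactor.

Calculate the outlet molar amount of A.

164 mol

For D: n = n₀ − 2ξ → 2430 = 3767 − 2ξ, giving ξ = 668.7 mol.
Outlet amounts (n = n₀ + ν ξ):
  D: 3767 − 2(668.7) = 2430
  A: 832.6 − 1(668.7) = 163.9
  B: 0 + 2(668.7) = 1337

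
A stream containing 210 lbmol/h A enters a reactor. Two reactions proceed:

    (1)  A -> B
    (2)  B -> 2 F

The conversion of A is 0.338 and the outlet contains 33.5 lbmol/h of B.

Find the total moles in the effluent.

Conversion of A: A consumed = 1ξ₁ = 0.338 × 210 → ξ₁ = 70.98 lbmol/h.
B balance: n_B = 0 + 1ξ₁ − 1ξ₂ = 33.5 → ξ₂ = (1·70.98 − 33.5)/1 = 37.48 lbmol/h.
Outlet amounts (n = n₀ + Σ ν·ξ):
  A: 210 − 1(70.98) = 139
  B: 0 + 1(70.98) − 1(37.48) = 33.5
  F: 0 + 2(37.48) = 74.96
Total out = 139 + 33.5 + 74.96 = 247.5 lbmol/h.

247 lbmol/h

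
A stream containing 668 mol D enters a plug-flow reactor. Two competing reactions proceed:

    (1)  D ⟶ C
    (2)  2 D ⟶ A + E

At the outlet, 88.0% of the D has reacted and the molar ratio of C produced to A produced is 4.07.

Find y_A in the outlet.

Conversion of D: D consumed = 0.88 × 668 = 587.8 mol = 1ξ₁ + 2ξ₂.
Selectivity: 1ξ₁ / (1ξ₂) = 4.07 → ξ₁ = 4.07 ξ₂.
Substitute: (1·4.07 + 2) ξ₂ = 587.8 → ξ₂ = 96.84 mol, ξ₁ = 394.2 mol.
Outlet amounts (n = n₀ + Σ ν·ξ):
  D: 668 − 1(394.2) − 2(96.84) = 80.16
  C: 0 + 1(394.2) = 394.2
  A: 0 + 1(96.84) = 96.84
  E: 0 + 1(96.84) = 96.84
Total out = 668 mol; y_A = 96.84 / 668 = 0.145.

0.145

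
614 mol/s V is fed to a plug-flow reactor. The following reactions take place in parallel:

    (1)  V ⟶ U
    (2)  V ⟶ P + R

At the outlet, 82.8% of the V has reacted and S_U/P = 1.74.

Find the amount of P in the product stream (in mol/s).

Conversion of V: V consumed = 0.828 × 614 = 508.4 mol/s = 1ξ₁ + 1ξ₂.
Selectivity: 1ξ₁ / (1ξ₂) = 1.74 → ξ₁ = 1.74 ξ₂.
Substitute: (1·1.74 + 1) ξ₂ = 508.4 → ξ₂ = 185.5 mol/s, ξ₁ = 322.8 mol/s.
Outlet amounts (n = n₀ + Σ ν·ξ):
  V: 614 − 1(322.8) − 1(185.5) = 105.6
  U: 0 + 1(322.8) = 322.8
  P: 0 + 1(185.5) = 185.5
  R: 0 + 1(185.5) = 185.5

186 mol/s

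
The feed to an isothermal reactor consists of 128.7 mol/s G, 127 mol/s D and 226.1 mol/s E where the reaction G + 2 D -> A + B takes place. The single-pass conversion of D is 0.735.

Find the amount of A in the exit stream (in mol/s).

46.7 mol/s

D reacted = 0.735 × 127 = 93.34 mol/s; ν_D = −2, so ξ = 93.34/2 = 46.67 mol/s.
Outlet amounts (n = n₀ + ν ξ):
  G: 128.7 − 1(46.67) = 82.03
  D: 127 − 2(46.67) = 33.66
  A: 0 + 1(46.67) = 46.67
  B: 0 + 1(46.67) = 46.67
  E: 226.1 (inert)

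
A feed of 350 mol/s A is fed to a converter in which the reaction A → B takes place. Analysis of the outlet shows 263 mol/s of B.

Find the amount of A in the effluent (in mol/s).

For B: n = n₀ + 1ξ → 263 = 0 + 1ξ, giving ξ = 263 mol/s.
Outlet amounts (n = n₀ + ν ξ):
  A: 350 − 1(263) = 87
  B: 0 + 1(263) = 263

87 mol/s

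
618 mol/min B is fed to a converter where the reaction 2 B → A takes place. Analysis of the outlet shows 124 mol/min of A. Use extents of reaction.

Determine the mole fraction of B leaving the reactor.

0.749

For A: n = n₀ + 1ξ → 124 = 0 + 1ξ, giving ξ = 124 mol/min.
Outlet amounts (n = n₀ + ν ξ):
  B: 618 − 2(124) = 370
  A: 0 + 1(124) = 124
Total out = 494 mol/min; y_B = 370 / 494 = 0.749.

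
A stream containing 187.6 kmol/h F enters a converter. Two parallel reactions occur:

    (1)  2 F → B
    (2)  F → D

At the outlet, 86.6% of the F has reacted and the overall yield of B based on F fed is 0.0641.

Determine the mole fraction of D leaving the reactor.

0.788

Yield of B: 1ξ₁ / 187.6 = 0.0641 → ξ₁ = 12.03 kmol/h.
Conversion of F: 2ξ₁ + 1ξ₂ = 0.866 × 187.6 = 162.5 → ξ₂ = 138.4 kmol/h.
Outlet amounts (n = n₀ + Σ ν·ξ):
  F: 187.6 − 2(12.03) − 1(138.4) = 25.14
  B: 0 + 1(12.03) = 12.03
  D: 0 + 1(138.4) = 138.4
Total out = 175.6 kmol/h; y_D = 138.4 / 175.6 = 0.7883.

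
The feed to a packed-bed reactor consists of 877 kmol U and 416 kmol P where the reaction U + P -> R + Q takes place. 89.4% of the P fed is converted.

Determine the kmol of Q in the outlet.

372 kmol

P reacted = 0.894 × 416 = 371.9 kmol; ν_P = −1, so ξ = 371.9/1 = 371.9 kmol.
Outlet amounts (n = n₀ + ν ξ):
  U: 877 − 1(371.9) = 505.1
  P: 416 − 1(371.9) = 44.1
  R: 0 + 1(371.9) = 371.9
  Q: 0 + 1(371.9) = 371.9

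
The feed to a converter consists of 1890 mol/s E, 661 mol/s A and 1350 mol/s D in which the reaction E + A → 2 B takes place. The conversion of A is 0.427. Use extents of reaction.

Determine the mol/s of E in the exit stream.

A reacted = 0.427 × 661 = 282.2 mol/s; ν_A = −1, so ξ = 282.2/1 = 282.2 mol/s.
Outlet amounts (n = n₀ + ν ξ):
  E: 1890 − 1(282.2) = 1608
  A: 661 − 1(282.2) = 378.8
  B: 0 + 2(282.2) = 564.5
  D: 1350 (inert)

1610 mol/s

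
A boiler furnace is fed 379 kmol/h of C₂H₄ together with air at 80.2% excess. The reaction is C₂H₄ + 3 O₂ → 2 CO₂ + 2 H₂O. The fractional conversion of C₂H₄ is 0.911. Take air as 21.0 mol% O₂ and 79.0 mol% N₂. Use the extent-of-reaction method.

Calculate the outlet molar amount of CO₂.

691 kmol/h

Stoichiometric O₂ = 3 × 379 = 1137 kmol/h; O₂ fed = 1137 × 1.802 = 2049 kmol/h.
N₂ fed = 2049 × 79/21 = 7708 kmol/h.
Fuel reacted = 0.911 × 379 → ξ = 345.3 kmol/h.
Outlet (n = n₀ + ν ξ):
  C₂H₄: 379 − 1(345.3) = 33.73
  O₂: 2049 − 3(345.3) = 1013
  N₂: 7708 (inert)
  CO₂: 0 + 2(345.3) = 690.5
  H₂O: 0 + 2(345.3) = 690.5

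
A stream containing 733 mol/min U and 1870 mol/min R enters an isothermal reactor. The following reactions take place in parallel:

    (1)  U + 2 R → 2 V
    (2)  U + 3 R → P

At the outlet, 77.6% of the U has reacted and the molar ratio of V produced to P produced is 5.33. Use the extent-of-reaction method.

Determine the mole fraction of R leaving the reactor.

0.335

Conversion of U: U consumed = 0.776 × 733 = 568.8 mol/min = 1ξ₁ + 1ξ₂.
Selectivity: 2ξ₁ / (1ξ₂) = 5.33 → ξ₁ = 2.665 ξ₂.
Substitute: (1·2.665 + 1) ξ₂ = 568.8 → ξ₂ = 155.2 mol/min, ξ₁ = 413.6 mol/min.
Outlet amounts (n = n₀ + Σ ν·ξ):
  U: 733 − 1(413.6) − 1(155.2) = 164.2
  R: 1870 − 2(413.6) − 3(155.2) = 577.2
  V: 0 + 2(413.6) = 827.2
  P: 0 + 1(155.2) = 155.2
Total out = 1724 mol/min; y_R = 577.2 / 1724 = 0.3348.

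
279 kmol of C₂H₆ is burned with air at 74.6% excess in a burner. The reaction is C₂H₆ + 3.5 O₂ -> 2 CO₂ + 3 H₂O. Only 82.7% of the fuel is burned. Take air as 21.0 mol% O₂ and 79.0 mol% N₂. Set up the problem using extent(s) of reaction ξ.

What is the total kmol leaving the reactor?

Stoichiometric O₂ = 3.5 × 279 = 976.5 kmol; O₂ fed = 976.5 × 1.746 = 1705 kmol.
N₂ fed = 1705 × 79/21 = 6414 kmol.
Fuel reacted = 0.827 × 279 → ξ = 230.7 kmol.
Outlet (n = n₀ + ν ξ):
  C₂H₆: 279 − 1(230.7) = 48.27
  O₂: 1705 − 3.5(230.7) = 897.4
  N₂: 6414 (inert)
  CO₂: 0 + 2(230.7) = 461.5
  H₂O: 0 + 3(230.7) = 692.2
Total out = 48.27 + 897.4 + 6414 + 461.5 + 692.2 = 8513 kmol.

8510 kmol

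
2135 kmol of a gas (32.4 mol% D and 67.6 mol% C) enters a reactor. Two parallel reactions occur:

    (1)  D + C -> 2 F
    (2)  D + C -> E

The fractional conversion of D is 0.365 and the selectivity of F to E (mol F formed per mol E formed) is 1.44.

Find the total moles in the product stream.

Conversion of D: D consumed = 0.365 × 691.7 = 252.5 kmol = 1ξ₁ + 1ξ₂.
Selectivity: 2ξ₁ / (1ξ₂) = 1.44 → ξ₁ = 0.72 ξ₂.
Substitute: (1·0.72 + 1) ξ₂ = 252.5 → ξ₂ = 146.8 kmol, ξ₁ = 105.7 kmol.
Outlet amounts (n = n₀ + Σ ν·ξ):
  D: 691.7 − 1(105.7) − 1(146.8) = 439.3
  C: 1443 − 1(105.7) − 1(146.8) = 1191
  F: 0 + 2(105.7) = 211.4
  E: 0 + 1(146.8) = 146.8
Total out = 439.3 + 1191 + 211.4 + 146.8 = 1988 kmol.

1990 kmol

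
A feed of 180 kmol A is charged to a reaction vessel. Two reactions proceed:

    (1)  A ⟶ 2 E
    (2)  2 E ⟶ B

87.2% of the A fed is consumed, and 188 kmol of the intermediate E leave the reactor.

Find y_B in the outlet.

Conversion of A: A consumed = 1ξ₁ = 0.872 × 180 → ξ₁ = 157 kmol.
E balance: n_E = 0 + 2ξ₁ − 2ξ₂ = 188 → ξ₂ = (2·157 − 188)/2 = 62.96 kmol.
Outlet amounts (n = n₀ + Σ ν·ξ):
  A: 180 − 1(157) = 23.04
  E: 0 + 2(157) − 2(62.96) = 188
  B: 0 + 1(62.96) = 62.96
Total out = 274 kmol; y_B = 62.96 / 274 = 0.2298.

0.23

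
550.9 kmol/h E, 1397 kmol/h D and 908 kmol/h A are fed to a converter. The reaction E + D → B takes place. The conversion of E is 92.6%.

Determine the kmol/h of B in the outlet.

E reacted = 0.926 × 550.9 = 510.1 kmol/h; ν_E = −1, so ξ = 510.1/1 = 510.1 kmol/h.
Outlet amounts (n = n₀ + ν ξ):
  E: 550.9 − 1(510.1) = 40.77
  D: 1397 − 1(510.1) = 886.9
  B: 0 + 1(510.1) = 510.1
  A: 908 (inert)

510 kmol/h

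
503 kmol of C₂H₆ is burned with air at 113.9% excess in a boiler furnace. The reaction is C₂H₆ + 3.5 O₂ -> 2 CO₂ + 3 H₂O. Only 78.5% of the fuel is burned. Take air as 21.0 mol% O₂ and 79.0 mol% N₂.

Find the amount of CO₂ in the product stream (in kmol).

Stoichiometric O₂ = 3.5 × 503 = 1760 kmol; O₂ fed = 1760 × 2.139 = 3766 kmol.
N₂ fed = 3766 × 79/21 = 14170 kmol.
Fuel reacted = 0.785 × 503 → ξ = 394.9 kmol.
Outlet (n = n₀ + ν ξ):
  C₂H₆: 503 − 1(394.9) = 108.1
  O₂: 3766 − 3.5(394.9) = 2384
  N₂: 14170 (inert)
  CO₂: 0 + 2(394.9) = 789.7
  H₂O: 0 + 3(394.9) = 1185

790 kmol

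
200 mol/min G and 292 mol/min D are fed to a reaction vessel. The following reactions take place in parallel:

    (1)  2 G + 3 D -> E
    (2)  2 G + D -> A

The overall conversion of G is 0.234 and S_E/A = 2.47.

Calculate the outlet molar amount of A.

Conversion of G: G consumed = 0.234 × 200 = 46.8 mol/min = 2ξ₁ + 2ξ₂.
Selectivity: 1ξ₁ / (1ξ₂) = 2.47 → ξ₁ = 2.47 ξ₂.
Substitute: (2·2.47 + 2) ξ₂ = 46.8 → ξ₂ = 6.744 mol/min, ξ₁ = 16.66 mol/min.
Outlet amounts (n = n₀ + Σ ν·ξ):
  G: 200 − 2(16.66) − 2(6.744) = 153.2
  D: 292 − 3(16.66) − 1(6.744) = 235.3
  E: 0 + 1(16.66) = 16.66
  A: 0 + 1(6.744) = 6.744

6.74 mol/min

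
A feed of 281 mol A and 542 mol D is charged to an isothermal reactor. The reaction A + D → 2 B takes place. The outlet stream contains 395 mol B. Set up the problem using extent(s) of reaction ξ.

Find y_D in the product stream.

0.419

For B: n = n₀ + 2ξ → 395 = 0 + 2ξ, giving ξ = 197.5 mol.
Outlet amounts (n = n₀ + ν ξ):
  A: 281 − 1(197.5) = 83.5
  D: 542 − 1(197.5) = 344.5
  B: 0 + 2(197.5) = 395
Total out = 823 mol; y_D = 344.5 / 823 = 0.4186.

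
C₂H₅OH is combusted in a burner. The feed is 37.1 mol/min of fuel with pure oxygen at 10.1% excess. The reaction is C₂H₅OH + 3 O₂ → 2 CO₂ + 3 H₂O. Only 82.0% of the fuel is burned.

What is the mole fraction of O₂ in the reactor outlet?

0.165

Stoichiometric O₂ = 3 × 37.1 = 111.3 mol/min; O₂ fed = 111.3 × 1.101 = 122.5 mol/min.
Fuel reacted = 0.82 × 37.1 → ξ = 30.42 mol/min.
Outlet (n = n₀ + ν ξ):
  C₂H₅OH: 37.1 − 1(30.42) = 6.678
  O₂: 122.5 − 3(30.42) = 31.28
  CO₂: 0 + 2(30.42) = 60.84
  H₂O: 0 + 3(30.42) = 91.27
Total out = 190.1 mol/min; y_O₂ = 31.28 / 190.1 = 0.1646.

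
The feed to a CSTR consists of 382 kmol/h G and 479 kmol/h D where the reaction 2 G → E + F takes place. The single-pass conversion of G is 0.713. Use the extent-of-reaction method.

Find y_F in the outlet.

G reacted = 0.713 × 382 = 272.4 kmol/h; ν_G = −2, so ξ = 272.4/2 = 136.2 kmol/h.
Outlet amounts (n = n₀ + ν ξ):
  G: 382 − 2(136.2) = 109.6
  E: 0 + 1(136.2) = 136.2
  F: 0 + 1(136.2) = 136.2
  D: 479 (inert)
Total out = 861 kmol/h; y_F = 136.2 / 861 = 0.1582.

0.158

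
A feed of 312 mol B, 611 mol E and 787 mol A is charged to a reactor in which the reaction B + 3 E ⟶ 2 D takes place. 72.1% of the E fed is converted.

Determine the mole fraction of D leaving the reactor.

0.207

E reacted = 0.721 × 611 = 440.5 mol; ν_E = −3, so ξ = 440.5/3 = 146.8 mol.
Outlet amounts (n = n₀ + ν ξ):
  B: 312 − 1(146.8) = 165.2
  E: 611 − 3(146.8) = 170.5
  D: 0 + 2(146.8) = 293.7
  A: 787 (inert)
Total out = 1416 mol; y_D = 293.7 / 1416 = 0.2074.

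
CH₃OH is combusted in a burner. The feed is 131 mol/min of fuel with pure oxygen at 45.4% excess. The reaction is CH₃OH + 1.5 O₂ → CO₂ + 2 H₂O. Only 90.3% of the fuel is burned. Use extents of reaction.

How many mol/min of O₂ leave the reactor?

108 mol/min

Stoichiometric O₂ = 1.5 × 131 = 196.5 mol/min; O₂ fed = 196.5 × 1.454 = 285.7 mol/min.
Fuel reacted = 0.903 × 131 → ξ = 118.3 mol/min.
Outlet (n = n₀ + ν ξ):
  CH₃OH: 131 − 1(118.3) = 12.71
  O₂: 285.7 − 1.5(118.3) = 108.3
  CO₂: 0 + 1(118.3) = 118.3
  H₂O: 0 + 2(118.3) = 236.6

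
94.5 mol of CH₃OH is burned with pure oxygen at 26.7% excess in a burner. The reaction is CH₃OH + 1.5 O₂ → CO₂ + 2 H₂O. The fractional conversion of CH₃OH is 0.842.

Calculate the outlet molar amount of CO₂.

79.6 mol

Stoichiometric O₂ = 1.5 × 94.5 = 141.8 mol; O₂ fed = 141.8 × 1.267 = 179.6 mol.
Fuel reacted = 0.842 × 94.5 → ξ = 79.57 mol.
Outlet (n = n₀ + ν ξ):
  CH₃OH: 94.5 − 1(79.57) = 14.93
  O₂: 179.6 − 1.5(79.57) = 60.24
  CO₂: 0 + 1(79.57) = 79.57
  H₂O: 0 + 2(79.57) = 159.1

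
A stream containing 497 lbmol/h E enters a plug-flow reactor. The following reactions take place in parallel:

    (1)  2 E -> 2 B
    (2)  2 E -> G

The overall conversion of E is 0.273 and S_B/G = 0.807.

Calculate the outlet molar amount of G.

48.3 lbmol/h

Conversion of E: E consumed = 0.273 × 497 = 135.7 lbmol/h = 2ξ₁ + 2ξ₂.
Selectivity: 2ξ₁ / (1ξ₂) = 0.807 → ξ₁ = 0.4035 ξ₂.
Substitute: (2·0.4035 + 2) ξ₂ = 135.7 → ξ₂ = 48.34 lbmol/h, ξ₁ = 19.5 lbmol/h.
Outlet amounts (n = n₀ + Σ ν·ξ):
  E: 497 − 2(19.5) − 2(48.34) = 361.3
  B: 0 + 2(19.5) = 39.01
  G: 0 + 1(48.34) = 48.34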